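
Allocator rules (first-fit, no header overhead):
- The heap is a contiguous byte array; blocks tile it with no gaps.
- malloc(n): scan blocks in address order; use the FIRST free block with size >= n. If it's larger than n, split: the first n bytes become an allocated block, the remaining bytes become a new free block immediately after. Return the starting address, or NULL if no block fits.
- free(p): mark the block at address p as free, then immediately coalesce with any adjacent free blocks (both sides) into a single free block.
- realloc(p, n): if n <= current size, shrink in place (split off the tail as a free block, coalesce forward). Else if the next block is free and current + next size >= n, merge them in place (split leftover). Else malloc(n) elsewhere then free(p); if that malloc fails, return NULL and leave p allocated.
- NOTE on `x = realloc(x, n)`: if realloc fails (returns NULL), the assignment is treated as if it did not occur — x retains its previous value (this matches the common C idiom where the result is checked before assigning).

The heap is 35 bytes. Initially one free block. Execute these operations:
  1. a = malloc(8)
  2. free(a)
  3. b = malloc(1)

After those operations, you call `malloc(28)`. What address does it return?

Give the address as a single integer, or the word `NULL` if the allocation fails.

Answer: 1

Derivation:
Op 1: a = malloc(8) -> a = 0; heap: [0-7 ALLOC][8-34 FREE]
Op 2: free(a) -> (freed a); heap: [0-34 FREE]
Op 3: b = malloc(1) -> b = 0; heap: [0-0 ALLOC][1-34 FREE]
malloc(28): first-fit scan over [0-0 ALLOC][1-34 FREE] -> 1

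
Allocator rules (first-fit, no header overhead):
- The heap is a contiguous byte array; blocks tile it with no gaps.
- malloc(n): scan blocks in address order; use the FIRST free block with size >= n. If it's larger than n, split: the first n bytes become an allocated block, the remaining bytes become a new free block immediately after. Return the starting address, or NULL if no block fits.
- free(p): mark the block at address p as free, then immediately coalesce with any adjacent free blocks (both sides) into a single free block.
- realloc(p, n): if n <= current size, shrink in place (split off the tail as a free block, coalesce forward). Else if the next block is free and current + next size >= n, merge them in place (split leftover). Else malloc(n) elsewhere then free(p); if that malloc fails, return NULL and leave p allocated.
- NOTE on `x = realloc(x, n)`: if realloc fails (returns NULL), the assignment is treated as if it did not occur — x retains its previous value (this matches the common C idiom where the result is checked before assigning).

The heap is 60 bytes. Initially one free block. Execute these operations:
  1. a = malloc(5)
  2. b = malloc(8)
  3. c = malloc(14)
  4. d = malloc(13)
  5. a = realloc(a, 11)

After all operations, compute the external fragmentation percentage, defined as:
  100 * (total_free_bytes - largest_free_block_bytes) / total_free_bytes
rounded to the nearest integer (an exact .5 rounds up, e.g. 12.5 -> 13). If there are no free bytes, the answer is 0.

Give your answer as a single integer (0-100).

Answer: 36

Derivation:
Op 1: a = malloc(5) -> a = 0; heap: [0-4 ALLOC][5-59 FREE]
Op 2: b = malloc(8) -> b = 5; heap: [0-4 ALLOC][5-12 ALLOC][13-59 FREE]
Op 3: c = malloc(14) -> c = 13; heap: [0-4 ALLOC][5-12 ALLOC][13-26 ALLOC][27-59 FREE]
Op 4: d = malloc(13) -> d = 27; heap: [0-4 ALLOC][5-12 ALLOC][13-26 ALLOC][27-39 ALLOC][40-59 FREE]
Op 5: a = realloc(a, 11) -> a = 40; heap: [0-4 FREE][5-12 ALLOC][13-26 ALLOC][27-39 ALLOC][40-50 ALLOC][51-59 FREE]
Free blocks: [5 9] total_free=14 largest=9 -> 100*(14-9)/14 = 500/14 ≈ 35.714 -> rounds to 36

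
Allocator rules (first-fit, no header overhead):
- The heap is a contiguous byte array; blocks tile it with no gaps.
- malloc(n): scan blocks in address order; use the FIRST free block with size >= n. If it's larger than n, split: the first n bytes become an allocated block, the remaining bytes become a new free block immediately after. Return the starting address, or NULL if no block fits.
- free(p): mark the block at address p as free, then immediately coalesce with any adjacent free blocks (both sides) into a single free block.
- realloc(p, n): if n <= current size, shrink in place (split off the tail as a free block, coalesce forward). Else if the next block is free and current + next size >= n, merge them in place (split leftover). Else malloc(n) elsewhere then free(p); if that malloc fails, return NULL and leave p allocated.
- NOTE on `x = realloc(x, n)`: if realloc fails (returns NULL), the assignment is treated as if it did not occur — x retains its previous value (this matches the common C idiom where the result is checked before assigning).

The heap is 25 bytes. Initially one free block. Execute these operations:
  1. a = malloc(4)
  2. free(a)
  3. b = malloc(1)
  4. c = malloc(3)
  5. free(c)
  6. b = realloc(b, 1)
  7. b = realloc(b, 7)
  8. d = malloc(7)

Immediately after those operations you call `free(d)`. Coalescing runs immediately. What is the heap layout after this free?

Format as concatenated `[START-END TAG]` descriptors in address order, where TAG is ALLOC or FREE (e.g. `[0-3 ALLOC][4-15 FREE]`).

Op 1: a = malloc(4) -> a = 0; heap: [0-3 ALLOC][4-24 FREE]
Op 2: free(a) -> (freed a); heap: [0-24 FREE]
Op 3: b = malloc(1) -> b = 0; heap: [0-0 ALLOC][1-24 FREE]
Op 4: c = malloc(3) -> c = 1; heap: [0-0 ALLOC][1-3 ALLOC][4-24 FREE]
Op 5: free(c) -> (freed c); heap: [0-0 ALLOC][1-24 FREE]
Op 6: b = realloc(b, 1) -> b = 0; heap: [0-0 ALLOC][1-24 FREE]
Op 7: b = realloc(b, 7) -> b = 0; heap: [0-6 ALLOC][7-24 FREE]
Op 8: d = malloc(7) -> d = 7; heap: [0-6 ALLOC][7-13 ALLOC][14-24 FREE]
free(d): d = 7 -> block [7-13 ALLOC]; mark free, coalesce with adjacent free neighbors -> [0-6 ALLOC][7-24 FREE]

Answer: [0-6 ALLOC][7-24 FREE]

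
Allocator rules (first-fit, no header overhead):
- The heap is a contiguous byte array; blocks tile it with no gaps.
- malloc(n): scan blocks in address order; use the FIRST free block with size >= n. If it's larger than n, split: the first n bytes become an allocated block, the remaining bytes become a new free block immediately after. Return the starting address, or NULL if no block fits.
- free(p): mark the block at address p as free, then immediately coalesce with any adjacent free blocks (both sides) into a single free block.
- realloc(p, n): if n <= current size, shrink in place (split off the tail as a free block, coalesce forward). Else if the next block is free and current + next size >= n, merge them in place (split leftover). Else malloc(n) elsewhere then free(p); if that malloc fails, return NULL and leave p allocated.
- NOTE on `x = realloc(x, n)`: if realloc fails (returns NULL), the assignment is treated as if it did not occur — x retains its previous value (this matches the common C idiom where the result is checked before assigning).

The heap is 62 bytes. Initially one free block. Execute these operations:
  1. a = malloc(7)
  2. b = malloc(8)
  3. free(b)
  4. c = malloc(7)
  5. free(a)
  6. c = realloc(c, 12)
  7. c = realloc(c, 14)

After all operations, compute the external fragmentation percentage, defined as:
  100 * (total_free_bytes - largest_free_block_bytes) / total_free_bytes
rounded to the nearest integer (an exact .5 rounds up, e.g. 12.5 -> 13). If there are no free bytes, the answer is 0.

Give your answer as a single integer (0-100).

Op 1: a = malloc(7) -> a = 0; heap: [0-6 ALLOC][7-61 FREE]
Op 2: b = malloc(8) -> b = 7; heap: [0-6 ALLOC][7-14 ALLOC][15-61 FREE]
Op 3: free(b) -> (freed b); heap: [0-6 ALLOC][7-61 FREE]
Op 4: c = malloc(7) -> c = 7; heap: [0-6 ALLOC][7-13 ALLOC][14-61 FREE]
Op 5: free(a) -> (freed a); heap: [0-6 FREE][7-13 ALLOC][14-61 FREE]
Op 6: c = realloc(c, 12) -> c = 7; heap: [0-6 FREE][7-18 ALLOC][19-61 FREE]
Op 7: c = realloc(c, 14) -> c = 7; heap: [0-6 FREE][7-20 ALLOC][21-61 FREE]
Free blocks: [7 41] total_free=48 largest=41 -> 100*(48-41)/48 = 700/48 ≈ 14.583 -> rounds to 15

Answer: 15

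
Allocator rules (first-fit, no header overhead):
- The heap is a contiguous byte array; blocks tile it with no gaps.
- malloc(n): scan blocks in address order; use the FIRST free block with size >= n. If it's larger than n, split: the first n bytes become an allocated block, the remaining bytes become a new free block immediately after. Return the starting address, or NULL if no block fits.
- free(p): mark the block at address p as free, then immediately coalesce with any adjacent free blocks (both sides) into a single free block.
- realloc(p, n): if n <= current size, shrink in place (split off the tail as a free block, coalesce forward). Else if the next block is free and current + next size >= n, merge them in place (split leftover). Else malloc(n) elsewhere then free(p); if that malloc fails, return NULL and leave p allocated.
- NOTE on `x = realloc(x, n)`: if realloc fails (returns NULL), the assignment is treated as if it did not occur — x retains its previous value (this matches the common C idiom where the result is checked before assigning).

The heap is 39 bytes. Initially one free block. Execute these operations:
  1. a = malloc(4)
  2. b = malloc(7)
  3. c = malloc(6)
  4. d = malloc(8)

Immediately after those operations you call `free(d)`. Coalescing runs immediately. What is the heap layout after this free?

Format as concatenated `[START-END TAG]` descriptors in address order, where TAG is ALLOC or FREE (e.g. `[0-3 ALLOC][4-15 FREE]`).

Answer: [0-3 ALLOC][4-10 ALLOC][11-16 ALLOC][17-38 FREE]

Derivation:
Op 1: a = malloc(4) -> a = 0; heap: [0-3 ALLOC][4-38 FREE]
Op 2: b = malloc(7) -> b = 4; heap: [0-3 ALLOC][4-10 ALLOC][11-38 FREE]
Op 3: c = malloc(6) -> c = 11; heap: [0-3 ALLOC][4-10 ALLOC][11-16 ALLOC][17-38 FREE]
Op 4: d = malloc(8) -> d = 17; heap: [0-3 ALLOC][4-10 ALLOC][11-16 ALLOC][17-24 ALLOC][25-38 FREE]
free(d): d = 17 -> block [17-24 ALLOC]; mark free, coalesce with adjacent free neighbors -> [0-3 ALLOC][4-10 ALLOC][11-16 ALLOC][17-38 FREE]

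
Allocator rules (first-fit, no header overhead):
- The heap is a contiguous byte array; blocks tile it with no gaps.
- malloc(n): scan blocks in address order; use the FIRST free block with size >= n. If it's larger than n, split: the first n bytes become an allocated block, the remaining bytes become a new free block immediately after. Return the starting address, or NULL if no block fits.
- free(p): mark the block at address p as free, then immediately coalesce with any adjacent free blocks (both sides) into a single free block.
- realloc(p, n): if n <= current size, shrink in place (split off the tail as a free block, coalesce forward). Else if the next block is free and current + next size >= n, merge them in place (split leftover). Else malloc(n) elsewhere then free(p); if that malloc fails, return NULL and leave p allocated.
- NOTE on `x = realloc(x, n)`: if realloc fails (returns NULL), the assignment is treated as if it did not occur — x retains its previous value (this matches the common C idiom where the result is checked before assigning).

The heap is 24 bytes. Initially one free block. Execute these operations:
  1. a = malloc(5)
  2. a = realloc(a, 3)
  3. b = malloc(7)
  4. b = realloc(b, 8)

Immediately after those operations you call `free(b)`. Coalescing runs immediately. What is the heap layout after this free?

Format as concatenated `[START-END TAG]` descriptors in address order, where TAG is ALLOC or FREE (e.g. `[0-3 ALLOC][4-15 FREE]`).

Op 1: a = malloc(5) -> a = 0; heap: [0-4 ALLOC][5-23 FREE]
Op 2: a = realloc(a, 3) -> a = 0; heap: [0-2 ALLOC][3-23 FREE]
Op 3: b = malloc(7) -> b = 3; heap: [0-2 ALLOC][3-9 ALLOC][10-23 FREE]
Op 4: b = realloc(b, 8) -> b = 3; heap: [0-2 ALLOC][3-10 ALLOC][11-23 FREE]
free(b): b = 3 -> block [3-10 ALLOC]; mark free, coalesce with adjacent free neighbors -> [0-2 ALLOC][3-23 FREE]

Answer: [0-2 ALLOC][3-23 FREE]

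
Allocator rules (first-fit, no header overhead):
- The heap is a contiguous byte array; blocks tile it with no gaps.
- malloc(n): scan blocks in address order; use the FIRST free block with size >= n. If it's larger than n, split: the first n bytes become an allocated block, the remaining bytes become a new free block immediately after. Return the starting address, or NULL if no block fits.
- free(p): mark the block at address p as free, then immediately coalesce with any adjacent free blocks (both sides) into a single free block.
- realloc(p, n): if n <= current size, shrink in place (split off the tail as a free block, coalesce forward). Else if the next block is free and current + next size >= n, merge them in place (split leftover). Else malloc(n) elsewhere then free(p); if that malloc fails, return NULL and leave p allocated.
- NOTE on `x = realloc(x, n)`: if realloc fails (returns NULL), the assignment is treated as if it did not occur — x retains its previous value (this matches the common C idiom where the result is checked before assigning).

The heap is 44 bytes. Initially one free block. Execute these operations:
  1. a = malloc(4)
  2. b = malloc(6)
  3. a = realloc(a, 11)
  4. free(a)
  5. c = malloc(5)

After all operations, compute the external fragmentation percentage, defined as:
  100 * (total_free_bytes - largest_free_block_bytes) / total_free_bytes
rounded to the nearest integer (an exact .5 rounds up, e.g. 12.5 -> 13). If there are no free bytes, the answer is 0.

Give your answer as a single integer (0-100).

Op 1: a = malloc(4) -> a = 0; heap: [0-3 ALLOC][4-43 FREE]
Op 2: b = malloc(6) -> b = 4; heap: [0-3 ALLOC][4-9 ALLOC][10-43 FREE]
Op 3: a = realloc(a, 11) -> a = 10; heap: [0-3 FREE][4-9 ALLOC][10-20 ALLOC][21-43 FREE]
Op 4: free(a) -> (freed a); heap: [0-3 FREE][4-9 ALLOC][10-43 FREE]
Op 5: c = malloc(5) -> c = 10; heap: [0-3 FREE][4-9 ALLOC][10-14 ALLOC][15-43 FREE]
Free blocks: [4 29] total_free=33 largest=29 -> 100*(33-29)/33 = 400/33 ≈ 12.121 -> rounds to 12

Answer: 12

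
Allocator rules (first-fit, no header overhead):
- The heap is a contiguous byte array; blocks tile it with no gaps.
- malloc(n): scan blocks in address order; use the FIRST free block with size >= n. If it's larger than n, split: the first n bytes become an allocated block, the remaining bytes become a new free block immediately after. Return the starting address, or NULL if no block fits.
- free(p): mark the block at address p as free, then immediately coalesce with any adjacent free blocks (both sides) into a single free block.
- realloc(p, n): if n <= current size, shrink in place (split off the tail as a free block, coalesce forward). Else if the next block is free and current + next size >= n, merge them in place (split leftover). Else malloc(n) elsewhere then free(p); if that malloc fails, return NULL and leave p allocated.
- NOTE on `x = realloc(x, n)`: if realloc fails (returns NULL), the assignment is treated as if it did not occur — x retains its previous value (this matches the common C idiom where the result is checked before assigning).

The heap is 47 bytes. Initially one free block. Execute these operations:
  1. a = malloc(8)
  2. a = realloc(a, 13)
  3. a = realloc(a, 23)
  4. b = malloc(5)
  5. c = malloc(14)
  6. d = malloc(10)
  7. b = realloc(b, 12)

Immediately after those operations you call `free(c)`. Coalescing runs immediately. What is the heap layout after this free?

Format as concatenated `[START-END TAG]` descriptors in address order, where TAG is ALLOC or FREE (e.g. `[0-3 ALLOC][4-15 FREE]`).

Op 1: a = malloc(8) -> a = 0; heap: [0-7 ALLOC][8-46 FREE]
Op 2: a = realloc(a, 13) -> a = 0; heap: [0-12 ALLOC][13-46 FREE]
Op 3: a = realloc(a, 23) -> a = 0; heap: [0-22 ALLOC][23-46 FREE]
Op 4: b = malloc(5) -> b = 23; heap: [0-22 ALLOC][23-27 ALLOC][28-46 FREE]
Op 5: c = malloc(14) -> c = 28; heap: [0-22 ALLOC][23-27 ALLOC][28-41 ALLOC][42-46 FREE]
Op 6: d = malloc(10) -> d = NULL; heap: [0-22 ALLOC][23-27 ALLOC][28-41 ALLOC][42-46 FREE]
Op 7: b = realloc(b, 12) -> NULL (b unchanged); heap: [0-22 ALLOC][23-27 ALLOC][28-41 ALLOC][42-46 FREE]
free(c): c = 28 -> block [28-41 ALLOC]; mark free, coalesce with adjacent free neighbors -> [0-22 ALLOC][23-27 ALLOC][28-46 FREE]

Answer: [0-22 ALLOC][23-27 ALLOC][28-46 FREE]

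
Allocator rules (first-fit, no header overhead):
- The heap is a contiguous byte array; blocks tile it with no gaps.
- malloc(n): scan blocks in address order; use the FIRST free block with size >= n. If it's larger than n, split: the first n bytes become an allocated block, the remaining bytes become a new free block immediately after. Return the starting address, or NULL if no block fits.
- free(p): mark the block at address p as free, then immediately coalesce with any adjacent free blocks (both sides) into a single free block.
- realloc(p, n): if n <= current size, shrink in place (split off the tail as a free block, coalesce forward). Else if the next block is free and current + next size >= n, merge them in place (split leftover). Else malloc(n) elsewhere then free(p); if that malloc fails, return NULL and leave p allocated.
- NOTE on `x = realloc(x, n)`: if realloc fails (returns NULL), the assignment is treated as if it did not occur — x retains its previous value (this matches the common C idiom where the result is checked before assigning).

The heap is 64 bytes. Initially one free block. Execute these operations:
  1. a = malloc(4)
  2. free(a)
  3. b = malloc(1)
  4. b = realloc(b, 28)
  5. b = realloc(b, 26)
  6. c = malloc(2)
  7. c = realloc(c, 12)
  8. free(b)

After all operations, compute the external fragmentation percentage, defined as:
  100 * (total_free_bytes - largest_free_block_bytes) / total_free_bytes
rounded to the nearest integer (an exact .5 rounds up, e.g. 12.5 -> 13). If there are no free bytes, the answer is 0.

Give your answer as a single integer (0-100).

Answer: 50

Derivation:
Op 1: a = malloc(4) -> a = 0; heap: [0-3 ALLOC][4-63 FREE]
Op 2: free(a) -> (freed a); heap: [0-63 FREE]
Op 3: b = malloc(1) -> b = 0; heap: [0-0 ALLOC][1-63 FREE]
Op 4: b = realloc(b, 28) -> b = 0; heap: [0-27 ALLOC][28-63 FREE]
Op 5: b = realloc(b, 26) -> b = 0; heap: [0-25 ALLOC][26-63 FREE]
Op 6: c = malloc(2) -> c = 26; heap: [0-25 ALLOC][26-27 ALLOC][28-63 FREE]
Op 7: c = realloc(c, 12) -> c = 26; heap: [0-25 ALLOC][26-37 ALLOC][38-63 FREE]
Op 8: free(b) -> (freed b); heap: [0-25 FREE][26-37 ALLOC][38-63 FREE]
Free blocks: [26 26] total_free=52 largest=26 -> 100*(52-26)/52 = 2600/52 = 50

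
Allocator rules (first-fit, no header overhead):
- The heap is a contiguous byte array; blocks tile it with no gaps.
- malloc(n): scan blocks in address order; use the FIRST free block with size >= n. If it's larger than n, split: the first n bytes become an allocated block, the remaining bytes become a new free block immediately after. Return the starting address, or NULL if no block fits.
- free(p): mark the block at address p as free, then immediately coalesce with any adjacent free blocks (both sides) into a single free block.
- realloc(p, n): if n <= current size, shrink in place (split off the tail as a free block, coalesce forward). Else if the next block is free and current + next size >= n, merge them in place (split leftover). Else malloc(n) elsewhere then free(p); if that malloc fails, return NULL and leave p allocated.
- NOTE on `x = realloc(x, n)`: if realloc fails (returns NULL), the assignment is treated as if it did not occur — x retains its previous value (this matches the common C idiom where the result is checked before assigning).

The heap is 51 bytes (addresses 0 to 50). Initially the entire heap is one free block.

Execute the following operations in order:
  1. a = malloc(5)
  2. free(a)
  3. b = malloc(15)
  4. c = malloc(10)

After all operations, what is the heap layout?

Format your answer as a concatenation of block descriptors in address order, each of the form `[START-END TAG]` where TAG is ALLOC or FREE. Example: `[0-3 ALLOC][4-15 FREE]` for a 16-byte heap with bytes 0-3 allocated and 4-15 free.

Op 1: a = malloc(5) -> a = 0; heap: [0-4 ALLOC][5-50 FREE]
Op 2: free(a) -> (freed a); heap: [0-50 FREE]
Op 3: b = malloc(15) -> b = 0; heap: [0-14 ALLOC][15-50 FREE]
Op 4: c = malloc(10) -> c = 15; heap: [0-14 ALLOC][15-24 ALLOC][25-50 FREE]

Answer: [0-14 ALLOC][15-24 ALLOC][25-50 FREE]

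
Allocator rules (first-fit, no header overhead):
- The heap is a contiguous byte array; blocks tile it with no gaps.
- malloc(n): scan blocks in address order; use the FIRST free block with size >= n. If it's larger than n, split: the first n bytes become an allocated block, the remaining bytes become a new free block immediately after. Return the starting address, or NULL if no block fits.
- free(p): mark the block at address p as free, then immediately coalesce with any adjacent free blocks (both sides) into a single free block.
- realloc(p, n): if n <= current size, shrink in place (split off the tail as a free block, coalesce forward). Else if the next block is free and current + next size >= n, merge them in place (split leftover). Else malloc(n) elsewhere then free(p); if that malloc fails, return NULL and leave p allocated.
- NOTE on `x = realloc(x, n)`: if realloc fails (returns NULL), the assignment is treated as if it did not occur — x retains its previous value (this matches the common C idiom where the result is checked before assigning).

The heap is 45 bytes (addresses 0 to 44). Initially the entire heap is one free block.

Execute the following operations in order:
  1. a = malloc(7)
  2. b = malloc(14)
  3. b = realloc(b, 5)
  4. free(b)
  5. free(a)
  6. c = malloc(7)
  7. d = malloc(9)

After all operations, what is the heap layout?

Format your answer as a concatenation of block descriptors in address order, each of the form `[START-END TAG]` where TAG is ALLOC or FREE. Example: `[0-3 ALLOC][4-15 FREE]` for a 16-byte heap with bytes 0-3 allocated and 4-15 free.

Answer: [0-6 ALLOC][7-15 ALLOC][16-44 FREE]

Derivation:
Op 1: a = malloc(7) -> a = 0; heap: [0-6 ALLOC][7-44 FREE]
Op 2: b = malloc(14) -> b = 7; heap: [0-6 ALLOC][7-20 ALLOC][21-44 FREE]
Op 3: b = realloc(b, 5) -> b = 7; heap: [0-6 ALLOC][7-11 ALLOC][12-44 FREE]
Op 4: free(b) -> (freed b); heap: [0-6 ALLOC][7-44 FREE]
Op 5: free(a) -> (freed a); heap: [0-44 FREE]
Op 6: c = malloc(7) -> c = 0; heap: [0-6 ALLOC][7-44 FREE]
Op 7: d = malloc(9) -> d = 7; heap: [0-6 ALLOC][7-15 ALLOC][16-44 FREE]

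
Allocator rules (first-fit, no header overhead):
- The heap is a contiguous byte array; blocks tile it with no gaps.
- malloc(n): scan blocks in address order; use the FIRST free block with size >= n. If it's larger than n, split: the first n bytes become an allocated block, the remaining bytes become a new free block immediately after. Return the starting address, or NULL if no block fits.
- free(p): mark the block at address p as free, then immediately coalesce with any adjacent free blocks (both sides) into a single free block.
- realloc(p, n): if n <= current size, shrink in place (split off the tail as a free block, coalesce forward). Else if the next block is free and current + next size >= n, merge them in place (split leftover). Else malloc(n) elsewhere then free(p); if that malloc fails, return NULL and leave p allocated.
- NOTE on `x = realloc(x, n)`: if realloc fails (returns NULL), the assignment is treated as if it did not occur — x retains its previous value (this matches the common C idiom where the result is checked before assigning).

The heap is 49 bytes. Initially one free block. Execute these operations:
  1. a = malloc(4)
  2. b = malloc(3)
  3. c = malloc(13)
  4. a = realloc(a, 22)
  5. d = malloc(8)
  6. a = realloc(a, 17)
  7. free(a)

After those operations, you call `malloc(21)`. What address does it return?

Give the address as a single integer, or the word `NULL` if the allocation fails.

Answer: 20

Derivation:
Op 1: a = malloc(4) -> a = 0; heap: [0-3 ALLOC][4-48 FREE]
Op 2: b = malloc(3) -> b = 4; heap: [0-3 ALLOC][4-6 ALLOC][7-48 FREE]
Op 3: c = malloc(13) -> c = 7; heap: [0-3 ALLOC][4-6 ALLOC][7-19 ALLOC][20-48 FREE]
Op 4: a = realloc(a, 22) -> a = 20; heap: [0-3 FREE][4-6 ALLOC][7-19 ALLOC][20-41 ALLOC][42-48 FREE]
Op 5: d = malloc(8) -> d = NULL; heap: [0-3 FREE][4-6 ALLOC][7-19 ALLOC][20-41 ALLOC][42-48 FREE]
Op 6: a = realloc(a, 17) -> a = 20; heap: [0-3 FREE][4-6 ALLOC][7-19 ALLOC][20-36 ALLOC][37-48 FREE]
Op 7: free(a) -> (freed a); heap: [0-3 FREE][4-6 ALLOC][7-19 ALLOC][20-48 FREE]
malloc(21): first-fit scan over [0-3 FREE][4-6 ALLOC][7-19 ALLOC][20-48 FREE] -> 20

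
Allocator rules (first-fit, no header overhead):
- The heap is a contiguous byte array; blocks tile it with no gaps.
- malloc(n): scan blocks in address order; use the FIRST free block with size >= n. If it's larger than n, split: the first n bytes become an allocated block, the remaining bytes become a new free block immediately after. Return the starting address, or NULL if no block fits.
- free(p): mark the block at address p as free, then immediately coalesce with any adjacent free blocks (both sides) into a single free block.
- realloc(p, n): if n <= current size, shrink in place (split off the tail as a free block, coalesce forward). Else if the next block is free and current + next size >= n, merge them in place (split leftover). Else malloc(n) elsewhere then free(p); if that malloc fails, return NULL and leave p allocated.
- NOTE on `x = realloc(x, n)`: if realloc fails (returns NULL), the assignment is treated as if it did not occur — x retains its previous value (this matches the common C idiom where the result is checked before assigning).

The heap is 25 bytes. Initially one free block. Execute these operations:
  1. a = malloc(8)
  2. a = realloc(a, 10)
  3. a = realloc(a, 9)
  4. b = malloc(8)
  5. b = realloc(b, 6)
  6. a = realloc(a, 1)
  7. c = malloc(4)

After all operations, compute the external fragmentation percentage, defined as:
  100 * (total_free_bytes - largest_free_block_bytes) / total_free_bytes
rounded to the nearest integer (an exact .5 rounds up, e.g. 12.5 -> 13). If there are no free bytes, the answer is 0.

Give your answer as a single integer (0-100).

Answer: 29

Derivation:
Op 1: a = malloc(8) -> a = 0; heap: [0-7 ALLOC][8-24 FREE]
Op 2: a = realloc(a, 10) -> a = 0; heap: [0-9 ALLOC][10-24 FREE]
Op 3: a = realloc(a, 9) -> a = 0; heap: [0-8 ALLOC][9-24 FREE]
Op 4: b = malloc(8) -> b = 9; heap: [0-8 ALLOC][9-16 ALLOC][17-24 FREE]
Op 5: b = realloc(b, 6) -> b = 9; heap: [0-8 ALLOC][9-14 ALLOC][15-24 FREE]
Op 6: a = realloc(a, 1) -> a = 0; heap: [0-0 ALLOC][1-8 FREE][9-14 ALLOC][15-24 FREE]
Op 7: c = malloc(4) -> c = 1; heap: [0-0 ALLOC][1-4 ALLOC][5-8 FREE][9-14 ALLOC][15-24 FREE]
Free blocks: [4 10] total_free=14 largest=10 -> 100*(14-10)/14 = 400/14 ≈ 28.571 -> rounds to 29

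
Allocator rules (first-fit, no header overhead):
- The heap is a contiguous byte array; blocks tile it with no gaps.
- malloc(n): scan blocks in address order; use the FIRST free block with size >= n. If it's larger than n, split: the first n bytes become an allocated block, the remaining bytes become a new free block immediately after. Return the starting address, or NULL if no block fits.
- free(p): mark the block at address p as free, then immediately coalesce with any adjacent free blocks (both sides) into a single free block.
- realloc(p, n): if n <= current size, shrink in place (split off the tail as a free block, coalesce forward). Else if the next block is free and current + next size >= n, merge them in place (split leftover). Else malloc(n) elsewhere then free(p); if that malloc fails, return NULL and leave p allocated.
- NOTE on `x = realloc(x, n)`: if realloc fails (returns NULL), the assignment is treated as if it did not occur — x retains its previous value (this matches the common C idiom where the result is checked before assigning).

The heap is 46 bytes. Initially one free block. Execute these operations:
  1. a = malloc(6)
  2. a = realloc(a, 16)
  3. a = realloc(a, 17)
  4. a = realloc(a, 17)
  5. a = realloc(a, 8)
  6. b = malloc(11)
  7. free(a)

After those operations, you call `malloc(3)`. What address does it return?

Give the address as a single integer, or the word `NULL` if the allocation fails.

Answer: 0

Derivation:
Op 1: a = malloc(6) -> a = 0; heap: [0-5 ALLOC][6-45 FREE]
Op 2: a = realloc(a, 16) -> a = 0; heap: [0-15 ALLOC][16-45 FREE]
Op 3: a = realloc(a, 17) -> a = 0; heap: [0-16 ALLOC][17-45 FREE]
Op 4: a = realloc(a, 17) -> a = 0; heap: [0-16 ALLOC][17-45 FREE]
Op 5: a = realloc(a, 8) -> a = 0; heap: [0-7 ALLOC][8-45 FREE]
Op 6: b = malloc(11) -> b = 8; heap: [0-7 ALLOC][8-18 ALLOC][19-45 FREE]
Op 7: free(a) -> (freed a); heap: [0-7 FREE][8-18 ALLOC][19-45 FREE]
malloc(3): first-fit scan over [0-7 FREE][8-18 ALLOC][19-45 FREE] -> 0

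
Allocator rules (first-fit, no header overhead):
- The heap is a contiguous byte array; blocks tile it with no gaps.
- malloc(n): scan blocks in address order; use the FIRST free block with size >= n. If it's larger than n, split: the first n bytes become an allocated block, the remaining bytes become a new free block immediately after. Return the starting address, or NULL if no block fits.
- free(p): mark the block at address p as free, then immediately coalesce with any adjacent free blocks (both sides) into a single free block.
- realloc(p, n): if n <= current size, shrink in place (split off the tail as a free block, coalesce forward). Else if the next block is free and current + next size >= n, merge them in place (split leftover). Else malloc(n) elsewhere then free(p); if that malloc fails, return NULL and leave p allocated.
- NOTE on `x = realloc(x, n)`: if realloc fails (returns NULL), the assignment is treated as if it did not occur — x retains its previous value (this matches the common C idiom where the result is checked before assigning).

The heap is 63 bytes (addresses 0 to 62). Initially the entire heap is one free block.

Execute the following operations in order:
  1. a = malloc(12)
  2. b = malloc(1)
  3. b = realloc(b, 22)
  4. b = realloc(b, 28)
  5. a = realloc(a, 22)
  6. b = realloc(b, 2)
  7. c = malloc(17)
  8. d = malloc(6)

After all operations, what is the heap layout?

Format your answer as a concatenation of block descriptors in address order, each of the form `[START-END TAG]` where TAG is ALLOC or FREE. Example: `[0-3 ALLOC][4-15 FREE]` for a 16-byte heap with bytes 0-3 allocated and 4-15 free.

Answer: [0-5 ALLOC][6-11 FREE][12-13 ALLOC][14-30 ALLOC][31-39 FREE][40-61 ALLOC][62-62 FREE]

Derivation:
Op 1: a = malloc(12) -> a = 0; heap: [0-11 ALLOC][12-62 FREE]
Op 2: b = malloc(1) -> b = 12; heap: [0-11 ALLOC][12-12 ALLOC][13-62 FREE]
Op 3: b = realloc(b, 22) -> b = 12; heap: [0-11 ALLOC][12-33 ALLOC][34-62 FREE]
Op 4: b = realloc(b, 28) -> b = 12; heap: [0-11 ALLOC][12-39 ALLOC][40-62 FREE]
Op 5: a = realloc(a, 22) -> a = 40; heap: [0-11 FREE][12-39 ALLOC][40-61 ALLOC][62-62 FREE]
Op 6: b = realloc(b, 2) -> b = 12; heap: [0-11 FREE][12-13 ALLOC][14-39 FREE][40-61 ALLOC][62-62 FREE]
Op 7: c = malloc(17) -> c = 14; heap: [0-11 FREE][12-13 ALLOC][14-30 ALLOC][31-39 FREE][40-61 ALLOC][62-62 FREE]
Op 8: d = malloc(6) -> d = 0; heap: [0-5 ALLOC][6-11 FREE][12-13 ALLOC][14-30 ALLOC][31-39 FREE][40-61 ALLOC][62-62 FREE]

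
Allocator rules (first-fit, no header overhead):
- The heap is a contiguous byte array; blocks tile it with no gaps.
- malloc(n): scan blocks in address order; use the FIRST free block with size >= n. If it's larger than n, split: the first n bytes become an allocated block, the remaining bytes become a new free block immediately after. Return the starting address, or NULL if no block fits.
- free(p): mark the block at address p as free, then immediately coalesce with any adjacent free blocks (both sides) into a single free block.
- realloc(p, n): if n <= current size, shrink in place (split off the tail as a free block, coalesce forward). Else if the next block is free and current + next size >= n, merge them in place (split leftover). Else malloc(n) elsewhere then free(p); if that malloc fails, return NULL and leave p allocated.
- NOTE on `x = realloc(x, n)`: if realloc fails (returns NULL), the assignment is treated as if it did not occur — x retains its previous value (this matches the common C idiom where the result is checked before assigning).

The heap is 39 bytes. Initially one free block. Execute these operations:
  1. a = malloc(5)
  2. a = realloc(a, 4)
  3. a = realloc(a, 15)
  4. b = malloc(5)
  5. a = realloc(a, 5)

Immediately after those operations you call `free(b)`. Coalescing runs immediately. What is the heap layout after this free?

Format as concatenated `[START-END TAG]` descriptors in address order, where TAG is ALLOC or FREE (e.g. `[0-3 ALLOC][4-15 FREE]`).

Answer: [0-4 ALLOC][5-38 FREE]

Derivation:
Op 1: a = malloc(5) -> a = 0; heap: [0-4 ALLOC][5-38 FREE]
Op 2: a = realloc(a, 4) -> a = 0; heap: [0-3 ALLOC][4-38 FREE]
Op 3: a = realloc(a, 15) -> a = 0; heap: [0-14 ALLOC][15-38 FREE]
Op 4: b = malloc(5) -> b = 15; heap: [0-14 ALLOC][15-19 ALLOC][20-38 FREE]
Op 5: a = realloc(a, 5) -> a = 0; heap: [0-4 ALLOC][5-14 FREE][15-19 ALLOC][20-38 FREE]
free(b): b = 15 -> block [15-19 ALLOC]; mark free, coalesce with adjacent free neighbors -> [0-4 ALLOC][5-38 FREE]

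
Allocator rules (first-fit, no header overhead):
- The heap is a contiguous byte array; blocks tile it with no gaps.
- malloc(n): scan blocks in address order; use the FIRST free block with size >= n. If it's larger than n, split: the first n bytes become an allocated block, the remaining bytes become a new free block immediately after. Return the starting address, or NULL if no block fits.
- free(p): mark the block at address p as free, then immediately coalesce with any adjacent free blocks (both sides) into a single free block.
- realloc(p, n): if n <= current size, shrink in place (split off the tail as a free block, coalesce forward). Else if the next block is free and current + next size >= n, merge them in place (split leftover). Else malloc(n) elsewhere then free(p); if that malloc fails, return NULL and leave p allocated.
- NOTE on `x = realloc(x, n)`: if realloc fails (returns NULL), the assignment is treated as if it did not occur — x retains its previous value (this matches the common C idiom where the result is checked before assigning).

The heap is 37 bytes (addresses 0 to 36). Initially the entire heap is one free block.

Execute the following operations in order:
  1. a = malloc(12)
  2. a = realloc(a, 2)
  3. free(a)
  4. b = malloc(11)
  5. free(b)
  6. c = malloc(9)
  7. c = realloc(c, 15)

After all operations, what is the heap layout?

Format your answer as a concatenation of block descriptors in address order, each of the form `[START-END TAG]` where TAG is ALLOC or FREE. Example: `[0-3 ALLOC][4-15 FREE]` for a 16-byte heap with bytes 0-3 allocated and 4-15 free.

Answer: [0-14 ALLOC][15-36 FREE]

Derivation:
Op 1: a = malloc(12) -> a = 0; heap: [0-11 ALLOC][12-36 FREE]
Op 2: a = realloc(a, 2) -> a = 0; heap: [0-1 ALLOC][2-36 FREE]
Op 3: free(a) -> (freed a); heap: [0-36 FREE]
Op 4: b = malloc(11) -> b = 0; heap: [0-10 ALLOC][11-36 FREE]
Op 5: free(b) -> (freed b); heap: [0-36 FREE]
Op 6: c = malloc(9) -> c = 0; heap: [0-8 ALLOC][9-36 FREE]
Op 7: c = realloc(c, 15) -> c = 0; heap: [0-14 ALLOC][15-36 FREE]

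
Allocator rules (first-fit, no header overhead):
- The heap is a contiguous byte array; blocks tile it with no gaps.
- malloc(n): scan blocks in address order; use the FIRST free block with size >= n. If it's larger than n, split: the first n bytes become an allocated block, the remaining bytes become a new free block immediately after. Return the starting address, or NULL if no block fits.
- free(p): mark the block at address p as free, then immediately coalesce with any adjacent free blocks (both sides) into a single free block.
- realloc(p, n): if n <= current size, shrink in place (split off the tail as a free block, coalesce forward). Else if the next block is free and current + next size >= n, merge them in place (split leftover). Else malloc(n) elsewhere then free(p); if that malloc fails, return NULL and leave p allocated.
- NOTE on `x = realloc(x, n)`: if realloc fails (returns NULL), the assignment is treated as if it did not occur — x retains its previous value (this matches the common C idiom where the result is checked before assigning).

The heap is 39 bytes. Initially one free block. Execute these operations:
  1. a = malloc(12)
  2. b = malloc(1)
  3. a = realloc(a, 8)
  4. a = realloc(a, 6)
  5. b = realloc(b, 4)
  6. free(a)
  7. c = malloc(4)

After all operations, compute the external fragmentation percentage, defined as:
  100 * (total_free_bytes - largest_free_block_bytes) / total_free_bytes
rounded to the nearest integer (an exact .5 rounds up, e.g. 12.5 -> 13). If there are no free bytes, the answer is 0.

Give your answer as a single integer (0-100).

Answer: 26

Derivation:
Op 1: a = malloc(12) -> a = 0; heap: [0-11 ALLOC][12-38 FREE]
Op 2: b = malloc(1) -> b = 12; heap: [0-11 ALLOC][12-12 ALLOC][13-38 FREE]
Op 3: a = realloc(a, 8) -> a = 0; heap: [0-7 ALLOC][8-11 FREE][12-12 ALLOC][13-38 FREE]
Op 4: a = realloc(a, 6) -> a = 0; heap: [0-5 ALLOC][6-11 FREE][12-12 ALLOC][13-38 FREE]
Op 5: b = realloc(b, 4) -> b = 12; heap: [0-5 ALLOC][6-11 FREE][12-15 ALLOC][16-38 FREE]
Op 6: free(a) -> (freed a); heap: [0-11 FREE][12-15 ALLOC][16-38 FREE]
Op 7: c = malloc(4) -> c = 0; heap: [0-3 ALLOC][4-11 FREE][12-15 ALLOC][16-38 FREE]
Free blocks: [8 23] total_free=31 largest=23 -> 100*(31-23)/31 = 800/31 ≈ 25.806 -> rounds to 26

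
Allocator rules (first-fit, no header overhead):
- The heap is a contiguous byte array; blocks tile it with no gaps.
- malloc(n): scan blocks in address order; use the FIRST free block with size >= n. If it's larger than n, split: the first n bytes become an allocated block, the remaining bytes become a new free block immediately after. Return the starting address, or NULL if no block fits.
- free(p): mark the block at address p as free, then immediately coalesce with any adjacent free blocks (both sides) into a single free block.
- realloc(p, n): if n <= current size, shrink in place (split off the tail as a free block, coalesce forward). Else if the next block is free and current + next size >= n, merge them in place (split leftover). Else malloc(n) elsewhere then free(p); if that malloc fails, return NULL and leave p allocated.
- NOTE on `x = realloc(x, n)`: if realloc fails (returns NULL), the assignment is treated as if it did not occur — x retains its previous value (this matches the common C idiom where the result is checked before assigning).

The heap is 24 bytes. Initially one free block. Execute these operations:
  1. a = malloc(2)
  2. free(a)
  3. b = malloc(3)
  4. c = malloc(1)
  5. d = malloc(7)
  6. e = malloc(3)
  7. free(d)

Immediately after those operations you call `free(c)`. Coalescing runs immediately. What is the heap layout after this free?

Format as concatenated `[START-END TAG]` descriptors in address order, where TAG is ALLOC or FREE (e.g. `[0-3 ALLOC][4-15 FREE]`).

Answer: [0-2 ALLOC][3-10 FREE][11-13 ALLOC][14-23 FREE]

Derivation:
Op 1: a = malloc(2) -> a = 0; heap: [0-1 ALLOC][2-23 FREE]
Op 2: free(a) -> (freed a); heap: [0-23 FREE]
Op 3: b = malloc(3) -> b = 0; heap: [0-2 ALLOC][3-23 FREE]
Op 4: c = malloc(1) -> c = 3; heap: [0-2 ALLOC][3-3 ALLOC][4-23 FREE]
Op 5: d = malloc(7) -> d = 4; heap: [0-2 ALLOC][3-3 ALLOC][4-10 ALLOC][11-23 FREE]
Op 6: e = malloc(3) -> e = 11; heap: [0-2 ALLOC][3-3 ALLOC][4-10 ALLOC][11-13 ALLOC][14-23 FREE]
Op 7: free(d) -> (freed d); heap: [0-2 ALLOC][3-3 ALLOC][4-10 FREE][11-13 ALLOC][14-23 FREE]
free(c): c = 3 -> block [3-3 ALLOC]; mark free, coalesce with adjacent free neighbors -> [0-2 ALLOC][3-10 FREE][11-13 ALLOC][14-23 FREE]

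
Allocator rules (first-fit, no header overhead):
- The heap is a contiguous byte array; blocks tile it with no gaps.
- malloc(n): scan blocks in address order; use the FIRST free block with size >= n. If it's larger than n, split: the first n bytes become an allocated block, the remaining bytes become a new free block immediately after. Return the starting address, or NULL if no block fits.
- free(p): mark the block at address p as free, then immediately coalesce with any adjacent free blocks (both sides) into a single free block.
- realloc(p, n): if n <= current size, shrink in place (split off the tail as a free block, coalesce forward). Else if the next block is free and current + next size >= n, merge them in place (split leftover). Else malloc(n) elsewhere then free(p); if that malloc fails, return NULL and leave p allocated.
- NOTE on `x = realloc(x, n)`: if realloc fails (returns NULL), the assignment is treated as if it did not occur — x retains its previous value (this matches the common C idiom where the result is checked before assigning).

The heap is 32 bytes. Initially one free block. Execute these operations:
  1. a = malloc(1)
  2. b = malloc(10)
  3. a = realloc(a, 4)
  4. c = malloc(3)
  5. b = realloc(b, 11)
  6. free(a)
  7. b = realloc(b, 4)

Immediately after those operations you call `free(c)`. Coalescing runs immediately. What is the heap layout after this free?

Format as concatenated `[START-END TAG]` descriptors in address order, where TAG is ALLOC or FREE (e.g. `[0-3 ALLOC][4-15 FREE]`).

Op 1: a = malloc(1) -> a = 0; heap: [0-0 ALLOC][1-31 FREE]
Op 2: b = malloc(10) -> b = 1; heap: [0-0 ALLOC][1-10 ALLOC][11-31 FREE]
Op 3: a = realloc(a, 4) -> a = 11; heap: [0-0 FREE][1-10 ALLOC][11-14 ALLOC][15-31 FREE]
Op 4: c = malloc(3) -> c = 15; heap: [0-0 FREE][1-10 ALLOC][11-14 ALLOC][15-17 ALLOC][18-31 FREE]
Op 5: b = realloc(b, 11) -> b = 18; heap: [0-10 FREE][11-14 ALLOC][15-17 ALLOC][18-28 ALLOC][29-31 FREE]
Op 6: free(a) -> (freed a); heap: [0-14 FREE][15-17 ALLOC][18-28 ALLOC][29-31 FREE]
Op 7: b = realloc(b, 4) -> b = 18; heap: [0-14 FREE][15-17 ALLOC][18-21 ALLOC][22-31 FREE]
free(c): c = 15 -> block [15-17 ALLOC]; mark free, coalesce with adjacent free neighbors -> [0-17 FREE][18-21 ALLOC][22-31 FREE]

Answer: [0-17 FREE][18-21 ALLOC][22-31 FREE]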